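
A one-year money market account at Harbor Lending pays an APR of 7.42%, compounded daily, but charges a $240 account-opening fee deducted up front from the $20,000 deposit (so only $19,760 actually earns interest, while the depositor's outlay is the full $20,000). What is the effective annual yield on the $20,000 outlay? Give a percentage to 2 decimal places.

6.41%

Value after one year: 19,760 × (1 + 0.0742/365)^365 = 19,760 × 1.077014 = $21,281.80.
Effective yield on the $20,000 outlay: 21,281.80 / 20,000 − 1 = 0.064090 = 6.41%.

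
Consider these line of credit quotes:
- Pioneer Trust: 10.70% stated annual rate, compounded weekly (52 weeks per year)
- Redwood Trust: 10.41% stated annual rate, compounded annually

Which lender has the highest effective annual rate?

Pioneer Trust

Pioneer Trust: (1 + 0.1070/52)^52 − 1 = 11.281%
Redwood Trust: compounded annually, EAR = 10.410%
The highest effective annual rate is Pioneer Trust at 11.281%.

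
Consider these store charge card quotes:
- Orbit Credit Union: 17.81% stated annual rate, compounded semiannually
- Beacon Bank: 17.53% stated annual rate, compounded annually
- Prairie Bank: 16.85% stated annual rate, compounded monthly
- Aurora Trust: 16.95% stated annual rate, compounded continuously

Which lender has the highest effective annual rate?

Orbit Credit Union: (1 + 0.1781/2)^2 − 1 = 18.603%
Beacon Bank: compounded annually, EAR = 17.530%
Prairie Bank: (1 + 0.1685/12)^12 − 1 = 18.214%
Aurora Trust: e^0.1695 − 1 = 18.471%
The highest effective annual rate is Orbit Credit Union at 18.603%.

Orbit Credit Union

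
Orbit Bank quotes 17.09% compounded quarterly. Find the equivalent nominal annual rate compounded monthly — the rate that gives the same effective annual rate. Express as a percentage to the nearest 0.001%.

16.852%

EAR = (1 + 0.1709/4)^4 − 1 = 0.182168.
Solve (1 + r/12)^12 = 1.182168: r/12 = 1.182168^(1/12) − 1 = 0.014044, so r = 0.168522 = 16.852%.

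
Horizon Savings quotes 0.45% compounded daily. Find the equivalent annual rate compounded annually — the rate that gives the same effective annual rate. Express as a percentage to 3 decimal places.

0.451%

EAR = (1 + 0.0045/365)^365 − 1 = 0.004510.
Compounded annually, the equivalent nominal rate is the EAR itself: 0.451%.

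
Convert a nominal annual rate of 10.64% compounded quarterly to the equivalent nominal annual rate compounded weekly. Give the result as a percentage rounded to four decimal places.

10.5116%

EAR = (1 + 0.1064/4)^4 − 1 = 0.110721.
Solve (1 + r/52)^52 = 1.110721: r/52 = 1.110721^(1/52) − 1 = 0.002021, so r = 0.105116 = 10.5116%.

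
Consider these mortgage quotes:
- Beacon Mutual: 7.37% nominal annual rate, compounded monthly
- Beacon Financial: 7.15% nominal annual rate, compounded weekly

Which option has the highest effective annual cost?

Beacon Mutual: (1 + 0.0737/12)^12 − 1 = 7.624%
Beacon Financial: (1 + 0.0715/52)^52 − 1 = 7.407%
The highest effective annual rate is Beacon Mutual at 7.624%.

Beacon Mutual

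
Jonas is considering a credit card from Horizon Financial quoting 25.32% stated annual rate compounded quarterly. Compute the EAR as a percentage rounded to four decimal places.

27.8272%

EAR = (1 + 0.2532/4)^4 − 1.
= (1 + 0.063300)^4 − 1 = 1.278272 − 1 = 27.8272%.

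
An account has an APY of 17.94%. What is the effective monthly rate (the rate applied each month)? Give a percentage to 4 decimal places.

1.3845%

The per-month rate i satisfies (1 + i)^12 = 1 + 0.1794.
i = 1.1794^(1/12) − 1 = 0.0138455 = 1.3845%.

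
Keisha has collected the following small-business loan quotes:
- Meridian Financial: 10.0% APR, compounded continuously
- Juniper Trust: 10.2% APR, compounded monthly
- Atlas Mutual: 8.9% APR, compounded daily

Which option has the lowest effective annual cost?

Meridian Financial: e^0.100 − 1 = 10.517%
Juniper Trust: (1 + 0.102/12)^12 − 1 = 10.691%
Atlas Mutual: (1 + 0.089/365)^365 − 1 = 9.307%
The lowest effective annual rate is Atlas Mutual at 9.307%.

Atlas Mutual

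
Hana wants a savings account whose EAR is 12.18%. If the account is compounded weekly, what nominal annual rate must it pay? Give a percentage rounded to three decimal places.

11.506%

(1 + r/52)^52 − 1 = 0.1218, so 1 + r/52 = 1.1218^(1/52).
r/52 = 0.002213, so r = 0.115062 = 11.506%.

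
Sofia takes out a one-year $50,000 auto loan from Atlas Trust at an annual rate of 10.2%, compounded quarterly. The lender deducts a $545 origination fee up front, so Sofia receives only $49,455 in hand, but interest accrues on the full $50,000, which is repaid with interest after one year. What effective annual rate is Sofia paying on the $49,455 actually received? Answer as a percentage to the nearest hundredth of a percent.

11.82%

Amount owed after one year: 50,000 × (1 + 0.102/4)^4 = 50,000 × 1.105968 = $55,298.41.
Effective rate on net proceeds: 55,298.41 / 49,455 − 1 = 0.118156 = 11.82%.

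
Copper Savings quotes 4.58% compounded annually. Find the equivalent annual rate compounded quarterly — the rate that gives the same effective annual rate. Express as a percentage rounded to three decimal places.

4.503%

Compounded annually, EAR = nominal = 0.045800.
Solve (1 + r/4)^4 = 1.045800: r/4 = 1.045800^(1/4) − 1 = 0.011258, so r = 0.045034 = 4.503%.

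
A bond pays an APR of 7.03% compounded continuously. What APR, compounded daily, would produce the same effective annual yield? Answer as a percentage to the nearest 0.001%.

EAR under continuous compounding: e^0.0703 − 1 = 0.072830.
Solve (1 + r/365)^365 = 1.072830: r/365 = 1.072830^(1/365) − 1 = 0.000193, so r = 0.070307 = 7.031%.

7.031%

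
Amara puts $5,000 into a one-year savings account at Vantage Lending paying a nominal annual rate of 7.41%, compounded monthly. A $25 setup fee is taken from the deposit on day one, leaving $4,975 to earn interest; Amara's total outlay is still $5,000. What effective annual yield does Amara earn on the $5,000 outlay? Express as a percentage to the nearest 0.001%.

7.129%

Value after one year: 4,975 × (1 + 0.0741/12)^12 = 4,975 × 1.076669 = $5,356.43.
Effective yield on the $5,000 outlay: 5,356.43 / 5,000 − 1 = 0.071286 = 7.129%.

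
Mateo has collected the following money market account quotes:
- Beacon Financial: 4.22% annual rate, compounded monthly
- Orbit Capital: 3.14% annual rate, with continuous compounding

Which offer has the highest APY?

Beacon Financial

Beacon Financial: (1 + 0.0422/12)^12 − 1 = 4.303%
Orbit Capital: e^0.0314 − 1 = 3.190%
The highest effective annual rate is Beacon Financial at 4.303%.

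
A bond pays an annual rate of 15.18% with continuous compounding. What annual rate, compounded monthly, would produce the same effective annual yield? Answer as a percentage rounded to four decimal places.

EAR under continuous compounding: e^0.1518 − 1 = 0.163927.
Solve (1 + r/12)^12 = 1.163927: r/12 = 1.163927^(1/12) − 1 = 0.012730, so r = 0.152764 = 15.2764%.

15.2764%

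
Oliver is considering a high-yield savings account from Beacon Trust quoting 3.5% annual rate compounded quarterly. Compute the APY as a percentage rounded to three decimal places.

EAR = (1 + 0.035/4)^4 − 1.
= (1 + 0.008750)^4 − 1 = 1.035462 − 1 = 3.546%.

3.546%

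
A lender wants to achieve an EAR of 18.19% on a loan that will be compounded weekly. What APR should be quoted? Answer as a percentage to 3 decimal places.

16.739%

(1 + r/52)^52 − 1 = 0.1819, so 1 + r/52 = 1.1819^(1/52).
r/52 = 0.003219, so r = 0.167392 = 16.739%.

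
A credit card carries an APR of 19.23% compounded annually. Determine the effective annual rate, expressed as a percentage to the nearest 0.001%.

19.230%

Annual compounding means the effective rate equals the nominal rate: 19.230%.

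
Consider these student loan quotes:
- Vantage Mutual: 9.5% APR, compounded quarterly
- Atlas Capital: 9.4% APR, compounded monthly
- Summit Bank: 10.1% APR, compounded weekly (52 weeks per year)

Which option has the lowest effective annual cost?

Atlas Capital

Vantage Mutual: (1 + 0.095/4)^4 − 1 = 9.844%
Atlas Capital: (1 + 0.094/12)^12 − 1 = 9.816%
Summit Bank: (1 + 0.101/52)^52 − 1 = 10.617%
The lowest effective annual rate is Atlas Capital at 9.816%.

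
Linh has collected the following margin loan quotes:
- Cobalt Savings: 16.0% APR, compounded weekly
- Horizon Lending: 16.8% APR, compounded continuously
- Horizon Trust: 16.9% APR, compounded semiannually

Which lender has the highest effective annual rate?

Horizon Lending

Cobalt Savings: (1 + 0.160/52)^52 − 1 = 17.322%
Horizon Lending: e^0.168 − 1 = 18.294%
Horizon Trust: (1 + 0.169/2)^2 − 1 = 17.614%
The highest effective annual rate is Horizon Lending at 18.294%.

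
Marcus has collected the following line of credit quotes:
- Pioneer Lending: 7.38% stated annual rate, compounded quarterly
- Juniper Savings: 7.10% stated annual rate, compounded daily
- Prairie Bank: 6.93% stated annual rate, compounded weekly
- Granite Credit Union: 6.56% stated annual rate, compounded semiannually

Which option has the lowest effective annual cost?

Pioneer Lending: (1 + 0.0738/4)^4 − 1 = 7.587%
Juniper Savings: (1 + 0.0710/365)^365 − 1 = 7.357%
Prairie Bank: (1 + 0.0693/52)^52 − 1 = 7.171%
Granite Credit Union: (1 + 0.0656/2)^2 − 1 = 6.668%
The lowest effective annual rate is Granite Credit Union at 6.668%.

Granite Credit Union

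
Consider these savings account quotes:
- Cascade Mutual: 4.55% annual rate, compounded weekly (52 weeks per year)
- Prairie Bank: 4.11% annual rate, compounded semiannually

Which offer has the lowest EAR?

Cascade Mutual: (1 + 0.0455/52)^52 − 1 = 4.653%
Prairie Bank: (1 + 0.0411/2)^2 − 1 = 4.152%
The lowest effective annual rate is Prairie Bank at 4.152%.

Prairie Bank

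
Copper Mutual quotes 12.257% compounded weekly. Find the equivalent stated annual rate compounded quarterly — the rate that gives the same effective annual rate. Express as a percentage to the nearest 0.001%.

EAR = (1 + 0.12257/52)^52 − 1 = 0.130235.
Solve (1 + r/4)^4 = 1.130235: r/4 = 1.130235^(1/4) − 1 = 0.031080, so r = 0.124319 = 12.432%.

12.432%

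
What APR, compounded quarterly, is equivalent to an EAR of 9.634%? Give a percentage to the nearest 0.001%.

9.304%

(1 + r/4)^4 − 1 = 0.09634, so 1 + r/4 = 1.09634^(1/4).
r/4 = 0.023261, so r = 0.093043 = 9.304%.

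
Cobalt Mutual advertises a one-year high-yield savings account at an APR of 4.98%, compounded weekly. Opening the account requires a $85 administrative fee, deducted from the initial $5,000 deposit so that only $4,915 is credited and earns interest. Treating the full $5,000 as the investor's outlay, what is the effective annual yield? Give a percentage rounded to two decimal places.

3.32%

Value after one year: 4,915 × (1 + 0.0498/52)^52 = 4,915 × 1.051036 = $5,165.84.
Effective yield on the $5,000 outlay: 5,165.84 / 5,000 − 1 = 0.033168 = 3.32%.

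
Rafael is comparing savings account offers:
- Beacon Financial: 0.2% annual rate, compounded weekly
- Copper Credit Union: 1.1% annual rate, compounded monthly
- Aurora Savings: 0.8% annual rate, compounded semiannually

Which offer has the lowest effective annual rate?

Beacon Financial

Beacon Financial: (1 + 0.002/52)^52 − 1 = 0.200%
Copper Credit Union: (1 + 0.011/12)^12 − 1 = 1.106%
Aurora Savings: (1 + 0.008/2)^2 − 1 = 0.802%
The lowest effective annual rate is Beacon Financial at 0.200%.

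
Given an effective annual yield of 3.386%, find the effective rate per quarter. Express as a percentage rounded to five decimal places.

0.83596%

The per-quarter rate i satisfies (1 + i)^4 = 1 + 0.03386.
i = 1.03386^(1/4) − 1 = 0.0083596 = 0.83596%.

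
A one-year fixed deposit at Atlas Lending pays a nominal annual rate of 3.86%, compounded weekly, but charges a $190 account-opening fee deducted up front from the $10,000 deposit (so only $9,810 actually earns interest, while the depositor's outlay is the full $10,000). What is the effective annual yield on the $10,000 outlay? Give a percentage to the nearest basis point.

1.96%

Value after one year: 9,810 × (1 + 0.0386/52)^52 = 9,810 × 1.039340 = $10,195.92.
Effective yield on the $10,000 outlay: 10,195.92 / 10,000 − 1 = 0.019592 = 1.96%.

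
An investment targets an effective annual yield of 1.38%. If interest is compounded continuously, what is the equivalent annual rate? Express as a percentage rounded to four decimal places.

1.3706%

Continuous: nominal r satisfies e^r − 1 = 0.0138.
r = ln(1 + 0.0138) = ln(1.0138) = 0.013706 = 1.3706%.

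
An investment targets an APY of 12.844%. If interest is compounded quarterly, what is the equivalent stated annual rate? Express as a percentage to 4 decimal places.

(1 + r/4)^4 − 1 = 0.12844, so 1 + r/4 = 1.12844^(1/4).
r/4 = 0.030670, so r = 0.122680 = 12.2680%.

12.2680%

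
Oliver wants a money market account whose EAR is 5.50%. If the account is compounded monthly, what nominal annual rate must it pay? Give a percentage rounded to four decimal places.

5.3660%

(1 + r/12)^12 − 1 = 0.0550, so 1 + r/12 = 1.0550^(1/12).
r/12 = 0.004472, so r = 0.053660 = 5.3660%.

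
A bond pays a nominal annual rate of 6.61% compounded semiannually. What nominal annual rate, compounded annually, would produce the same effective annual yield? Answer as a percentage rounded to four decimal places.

EAR = (1 + 0.0661/2)^2 − 1 = 0.067192.
Compounded annually, the equivalent nominal rate is the EAR itself: 6.7192%.

6.7192%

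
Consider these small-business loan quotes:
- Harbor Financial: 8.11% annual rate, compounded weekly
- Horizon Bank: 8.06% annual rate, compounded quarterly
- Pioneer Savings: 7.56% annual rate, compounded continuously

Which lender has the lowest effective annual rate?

Harbor Financial: (1 + 0.0811/52)^52 − 1 = 8.441%
Horizon Bank: (1 + 0.0806/4)^4 − 1 = 8.307%
Pioneer Savings: e^0.0756 − 1 = 7.853%
The lowest effective annual rate is Pioneer Savings at 7.853%.

Pioneer Savings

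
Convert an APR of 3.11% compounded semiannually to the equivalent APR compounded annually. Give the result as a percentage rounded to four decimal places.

EAR = (1 + 0.0311/2)^2 − 1 = 0.031342.
Compounded annually, the equivalent nominal rate is the EAR itself: 3.1342%.

3.1342%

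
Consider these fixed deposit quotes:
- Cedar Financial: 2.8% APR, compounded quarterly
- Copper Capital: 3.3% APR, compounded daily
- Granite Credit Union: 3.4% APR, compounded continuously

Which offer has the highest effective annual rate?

Granite Credit Union

Cedar Financial: (1 + 0.028/4)^4 − 1 = 2.830%
Copper Capital: (1 + 0.033/365)^365 − 1 = 3.355%
Granite Credit Union: e^0.034 − 1 = 3.458%
The highest effective annual rate is Granite Credit Union at 3.458%.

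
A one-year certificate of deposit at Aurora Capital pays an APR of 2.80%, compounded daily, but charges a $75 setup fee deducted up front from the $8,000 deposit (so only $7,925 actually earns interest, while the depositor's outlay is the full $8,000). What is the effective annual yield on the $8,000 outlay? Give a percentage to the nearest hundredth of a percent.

Value after one year: 7,925 × (1 + 0.0280/365)^365 = 7,925 × 1.028395 = $8,150.03.
Effective yield on the $8,000 outlay: 8,150.03 / 8,000 − 1 = 0.018753 = 1.88%.

1.88%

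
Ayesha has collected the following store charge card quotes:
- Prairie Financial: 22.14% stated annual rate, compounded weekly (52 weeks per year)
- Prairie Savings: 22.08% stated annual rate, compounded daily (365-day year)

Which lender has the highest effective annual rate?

Prairie Financial: (1 + 0.2214/52)^52 − 1 = 24.724%
Prairie Savings: (1 + 0.2208/365)^365 − 1 = 24.699%
The highest effective annual rate is Prairie Financial at 24.724%.

Prairie Financial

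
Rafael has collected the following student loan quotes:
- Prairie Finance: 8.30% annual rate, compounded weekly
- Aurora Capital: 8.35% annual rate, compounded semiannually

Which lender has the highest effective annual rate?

Prairie Finance: (1 + 0.0830/52)^52 − 1 = 8.647%
Aurora Capital: (1 + 0.0835/2)^2 − 1 = 8.524%
The highest effective annual rate is Prairie Finance at 8.647%.

Prairie Finance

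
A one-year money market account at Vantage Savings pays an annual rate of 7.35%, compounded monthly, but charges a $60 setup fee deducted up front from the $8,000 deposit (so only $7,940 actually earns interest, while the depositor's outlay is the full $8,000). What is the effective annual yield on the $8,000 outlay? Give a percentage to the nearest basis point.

6.80%

Value after one year: 7,940 × (1 + 0.0735/12)^12 = 7,940 × 1.076027 = $8,543.66.
Effective yield on the $8,000 outlay: 8,543.66 / 8,000 − 1 = 0.067957 = 6.80%.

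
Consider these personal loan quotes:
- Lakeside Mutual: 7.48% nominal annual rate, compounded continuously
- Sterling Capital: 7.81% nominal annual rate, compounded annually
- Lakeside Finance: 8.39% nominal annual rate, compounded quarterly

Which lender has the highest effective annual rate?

Lakeside Mutual: e^0.0748 − 1 = 7.767%
Sterling Capital: compounded annually, EAR = 7.810%
Lakeside Finance: (1 + 0.0839/4)^4 − 1 = 8.658%
The highest effective annual rate is Lakeside Finance at 8.658%.

Lakeside Finance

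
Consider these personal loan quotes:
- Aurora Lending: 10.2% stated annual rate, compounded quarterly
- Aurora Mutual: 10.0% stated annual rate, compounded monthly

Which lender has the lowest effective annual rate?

Aurora Lending: (1 + 0.102/4)^4 − 1 = 10.597%
Aurora Mutual: (1 + 0.100/12)^12 − 1 = 10.471%
The lowest effective annual rate is Aurora Mutual at 10.471%.

Aurora Mutual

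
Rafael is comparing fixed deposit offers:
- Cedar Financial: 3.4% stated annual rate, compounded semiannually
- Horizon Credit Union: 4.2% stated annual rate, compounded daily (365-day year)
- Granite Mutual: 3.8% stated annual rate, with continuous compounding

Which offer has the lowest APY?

Cedar Financial: (1 + 0.034/2)^2 − 1 = 3.429%
Horizon Credit Union: (1 + 0.042/365)^365 − 1 = 4.289%
Granite Mutual: e^0.038 − 1 = 3.873%
The lowest effective annual rate is Cedar Financial at 3.429%.

Cedar Financial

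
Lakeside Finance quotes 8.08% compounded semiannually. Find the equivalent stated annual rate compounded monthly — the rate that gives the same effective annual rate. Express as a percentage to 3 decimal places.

7.947%

EAR = (1 + 0.0808/2)^2 − 1 = 0.082432.
Solve (1 + r/12)^12 = 1.082432: r/12 = 1.082432^(1/12) − 1 = 0.006623, so r = 0.079473 = 7.947%.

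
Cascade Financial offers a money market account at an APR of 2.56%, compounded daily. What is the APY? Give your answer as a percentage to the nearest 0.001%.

2.593%

EAR = (1 + 0.0256/365)^365 − 1.
= (1 + 0.000070)^365 − 1 = 1.025930 − 1 = 2.593%.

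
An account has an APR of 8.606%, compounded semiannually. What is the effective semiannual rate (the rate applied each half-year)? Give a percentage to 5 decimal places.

With a nominal annual rate compounded semiannually, the periodic rate is the nominal rate divided by 2.
i = 0.08606 / 2 = 0.0430300 = 4.30300%.

4.30300%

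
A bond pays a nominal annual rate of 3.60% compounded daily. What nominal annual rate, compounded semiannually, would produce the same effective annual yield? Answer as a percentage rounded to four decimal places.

3.6324%

EAR = (1 + 0.0360/365)^365 − 1 = 0.036654.
Solve (1 + r/2)^2 = 1.036654: r/2 = 1.036654^(1/2) − 1 = 0.018162, so r = 0.036324 = 3.6324%.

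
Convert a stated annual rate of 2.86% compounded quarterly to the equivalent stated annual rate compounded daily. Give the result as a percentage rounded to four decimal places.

EAR = (1 + 0.0286/4)^4 − 1 = 0.028908.
Solve (1 + r/365)^365 = 1.028908: r/365 = 1.028908^(1/365) − 1 = 0.000078, so r = 0.028499 = 2.8499%.

2.8499%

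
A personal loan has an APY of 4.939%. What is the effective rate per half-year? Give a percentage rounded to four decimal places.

The per-half-year rate i satisfies (1 + i)^2 = 1 + 0.04939.
i = 1.04939^(1/2) − 1 = 0.0243974 = 2.4397%.

2.4397%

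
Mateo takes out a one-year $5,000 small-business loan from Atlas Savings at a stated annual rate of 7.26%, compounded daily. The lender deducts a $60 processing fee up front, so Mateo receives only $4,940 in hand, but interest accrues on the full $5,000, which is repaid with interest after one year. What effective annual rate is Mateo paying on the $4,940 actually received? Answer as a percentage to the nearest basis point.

8.84%

Amount owed after one year: 5,000 × (1 + 0.0726/365)^365 = 5,000 × 1.075293 = $5,376.46.
Effective rate on net proceeds: 5,376.46 / 4,940 − 1 = 0.088353 = 8.84%.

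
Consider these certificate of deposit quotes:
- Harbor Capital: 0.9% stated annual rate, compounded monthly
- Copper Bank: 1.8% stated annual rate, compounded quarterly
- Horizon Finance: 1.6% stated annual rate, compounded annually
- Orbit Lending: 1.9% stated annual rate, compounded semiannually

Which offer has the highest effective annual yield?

Orbit Lending

Harbor Capital: (1 + 0.009/12)^12 − 1 = 0.904%
Copper Bank: (1 + 0.018/4)^4 − 1 = 1.812%
Horizon Finance: compounded annually, EAR = 1.600%
Orbit Lending: (1 + 0.019/2)^2 − 1 = 1.909%
The highest effective annual rate is Orbit Lending at 1.909%.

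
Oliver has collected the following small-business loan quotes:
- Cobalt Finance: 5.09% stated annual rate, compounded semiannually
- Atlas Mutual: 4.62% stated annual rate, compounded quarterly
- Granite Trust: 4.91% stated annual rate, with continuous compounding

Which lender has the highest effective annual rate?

Cobalt Finance

Cobalt Finance: (1 + 0.0509/2)^2 − 1 = 5.155%
Atlas Mutual: (1 + 0.0462/4)^4 − 1 = 4.701%
Granite Trust: e^0.0491 − 1 = 5.033%
The highest effective annual rate is Cobalt Finance at 5.155%.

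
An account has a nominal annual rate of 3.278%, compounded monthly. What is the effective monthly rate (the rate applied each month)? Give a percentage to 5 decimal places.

With a nominal annual rate compounded monthly, the periodic rate is the nominal rate divided by 12.
i = 0.03278 / 12 = 0.0027317 = 0.27317%.

0.27317%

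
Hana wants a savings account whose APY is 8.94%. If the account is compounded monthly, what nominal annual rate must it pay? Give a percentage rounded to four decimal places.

(1 + r/12)^12 − 1 = 0.0894, so 1 + r/12 = 1.0894^(1/12).
r/12 = 0.007161, so r = 0.085933 = 8.5933%.

8.5933%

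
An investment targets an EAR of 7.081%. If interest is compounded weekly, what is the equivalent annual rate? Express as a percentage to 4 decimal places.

(1 + r/52)^52 − 1 = 0.07081, so 1 + r/52 = 1.07081^(1/52).
r/52 = 0.001317, so r = 0.068460 = 6.8460%.

6.8460%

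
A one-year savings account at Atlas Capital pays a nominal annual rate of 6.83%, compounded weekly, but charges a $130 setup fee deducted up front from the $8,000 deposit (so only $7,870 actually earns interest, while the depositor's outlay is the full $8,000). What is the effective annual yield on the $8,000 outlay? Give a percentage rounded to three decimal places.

Value after one year: 7,870 × (1 + 0.0683/52)^52 = 7,870 × 1.070638 = $8,425.92.
Effective yield on the $8,000 outlay: 8,425.92 / 8,000 − 1 = 0.053241 = 5.324%.

5.324%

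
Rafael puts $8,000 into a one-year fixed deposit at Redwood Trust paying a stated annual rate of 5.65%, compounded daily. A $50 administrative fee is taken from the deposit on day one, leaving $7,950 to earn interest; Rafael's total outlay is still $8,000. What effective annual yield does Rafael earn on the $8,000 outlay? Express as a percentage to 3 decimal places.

5.151%

Value after one year: 7,950 × (1 + 0.0565/365)^365 = 7,950 × 1.058122 = $8,412.07.
Effective yield on the $8,000 outlay: 8,412.07 / 8,000 − 1 = 0.051509 = 5.151%.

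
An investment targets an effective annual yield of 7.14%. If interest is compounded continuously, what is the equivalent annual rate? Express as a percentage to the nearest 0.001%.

Continuous: nominal r satisfies e^r − 1 = 0.0714.
r = ln(1 + 0.0714) = ln(1.0714) = 0.068966 = 6.897%.

6.897%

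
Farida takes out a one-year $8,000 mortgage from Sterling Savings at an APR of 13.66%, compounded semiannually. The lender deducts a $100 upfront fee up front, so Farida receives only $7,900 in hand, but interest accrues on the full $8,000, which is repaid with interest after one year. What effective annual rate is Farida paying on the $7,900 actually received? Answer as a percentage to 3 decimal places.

15.571%

Amount owed after one year: 8,000 × (1 + 0.1366/2)^2 = 8,000 × 1.141265 = $9,130.12.
Effective rate on net proceeds: 9,130.12 / 7,900 − 1 = 0.155711 = 15.571%.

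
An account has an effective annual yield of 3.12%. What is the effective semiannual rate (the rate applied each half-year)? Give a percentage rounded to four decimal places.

The per-half-year rate i satisfies (1 + i)^2 = 1 + 0.0312.
i = 1.0312^(1/2) − 1 = 0.0154802 = 1.5480%.

1.5480%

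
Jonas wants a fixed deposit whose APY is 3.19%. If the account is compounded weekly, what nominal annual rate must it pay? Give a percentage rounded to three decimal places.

3.141%

(1 + r/52)^52 − 1 = 0.0319, so 1 + r/52 = 1.0319^(1/52).
r/52 = 0.000604, so r = 0.031411 = 3.141%.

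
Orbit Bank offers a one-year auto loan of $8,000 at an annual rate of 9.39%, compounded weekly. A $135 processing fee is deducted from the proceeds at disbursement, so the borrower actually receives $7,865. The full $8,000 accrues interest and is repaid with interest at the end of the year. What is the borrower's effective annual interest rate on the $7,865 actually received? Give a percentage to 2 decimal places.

11.72%

Amount owed after one year: 8,000 × (1 + 0.0939/52)^52 = 8,000 × 1.098357 = $8,786.86.
Effective rate on net proceeds: 8,786.86 / 7,865 − 1 = 0.117210 = 11.72%.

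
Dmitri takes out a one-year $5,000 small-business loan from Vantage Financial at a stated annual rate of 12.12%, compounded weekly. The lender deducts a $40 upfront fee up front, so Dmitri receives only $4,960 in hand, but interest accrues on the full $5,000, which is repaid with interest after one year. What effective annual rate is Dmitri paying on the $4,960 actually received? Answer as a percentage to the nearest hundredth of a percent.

Amount owed after one year: 5,000 × (1 + 0.1212/52)^52 = 5,000 × 1.128691 = $5,643.46.
Effective rate on net proceeds: 5,643.46 / 4,960 − 1 = 0.137794 = 13.78%.

13.78%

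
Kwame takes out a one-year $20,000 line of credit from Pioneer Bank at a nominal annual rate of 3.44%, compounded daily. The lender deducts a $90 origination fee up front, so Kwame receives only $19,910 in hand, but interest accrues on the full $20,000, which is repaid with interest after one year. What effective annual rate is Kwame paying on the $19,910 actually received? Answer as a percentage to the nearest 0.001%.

3.968%

Amount owed after one year: 20,000 × (1 + 0.0344/365)^365 = 20,000 × 1.034997 = $20,699.94.
Effective rate on net proceeds: 20,699.94 / 19,910 − 1 = 0.039675 = 3.968%.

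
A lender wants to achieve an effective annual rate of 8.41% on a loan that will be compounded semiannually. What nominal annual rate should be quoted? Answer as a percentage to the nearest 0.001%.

(1 + r/2)^2 − 1 = 0.0841, so 1 + r/2 = 1.0841^(1/2).
r/2 = 0.041201, so r = 0.082402 = 8.240%.

8.240%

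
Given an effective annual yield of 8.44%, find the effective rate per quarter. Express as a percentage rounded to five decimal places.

2.04633%

The per-quarter rate i satisfies (1 + i)^4 = 1 + 0.0844.
i = 1.0844^(1/4) − 1 = 0.0204633 = 2.04633%.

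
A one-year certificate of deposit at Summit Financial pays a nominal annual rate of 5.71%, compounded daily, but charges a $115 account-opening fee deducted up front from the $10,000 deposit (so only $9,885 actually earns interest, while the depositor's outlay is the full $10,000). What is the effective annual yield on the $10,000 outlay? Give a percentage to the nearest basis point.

4.66%

Value after one year: 9,885 × (1 + 0.0571/365)^365 = 9,885 × 1.058757 = $10,465.81.
Effective yield on the $10,000 outlay: 10,465.81 / 10,000 − 1 = 0.046581 = 4.66%.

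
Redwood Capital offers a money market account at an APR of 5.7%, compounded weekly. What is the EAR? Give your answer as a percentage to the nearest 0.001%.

5.862%

EAR = (1 + 0.057/52)^52 − 1.
= 1.058623 − 1 = 5.862%.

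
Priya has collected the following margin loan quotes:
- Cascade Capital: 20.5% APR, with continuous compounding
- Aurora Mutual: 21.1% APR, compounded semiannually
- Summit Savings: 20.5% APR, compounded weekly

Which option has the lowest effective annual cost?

Aurora Mutual

Cascade Capital: e^0.205 − 1 = 22.753%
Aurora Mutual: (1 + 0.211/2)^2 − 1 = 22.213%
Summit Savings: (1 + 0.205/52)^52 − 1 = 22.703%
The lowest effective annual rate is Aurora Mutual at 22.213%.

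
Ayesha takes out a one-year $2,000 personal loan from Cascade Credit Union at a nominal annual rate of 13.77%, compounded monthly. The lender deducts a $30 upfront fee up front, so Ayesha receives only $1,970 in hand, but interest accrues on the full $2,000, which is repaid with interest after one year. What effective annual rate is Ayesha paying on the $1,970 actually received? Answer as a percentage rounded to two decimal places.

Amount owed after one year: 2,000 × (1 + 0.1377/12)^12 = 2,000 × 1.146732 = $2,293.46.
Effective rate on net proceeds: 2,293.46 / 1,970 − 1 = 0.164195 = 16.42%.

16.42%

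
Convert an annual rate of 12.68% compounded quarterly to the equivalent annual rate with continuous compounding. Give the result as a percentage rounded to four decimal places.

12.4832%

EAR = (1 + 0.1268/4)^4 − 1 = 0.132958.
Equivalent continuous rate: r = ln(1 + 0.132958) = 0.124832 = 12.4832%.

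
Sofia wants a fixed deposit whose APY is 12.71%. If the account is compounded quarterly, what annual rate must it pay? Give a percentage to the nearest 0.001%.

12.146%

(1 + r/4)^4 − 1 = 0.1271, so 1 + r/4 = 1.1271^(1/4).
r/4 = 0.030364, so r = 0.121455 = 12.146%.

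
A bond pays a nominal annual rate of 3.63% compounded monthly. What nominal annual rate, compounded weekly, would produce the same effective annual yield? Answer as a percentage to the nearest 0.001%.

3.626%

EAR = (1 + 0.0363/12)^12 − 1 = 0.036910.
Solve (1 + r/52)^52 = 1.036910: r/52 = 1.036910^(1/52) − 1 = 0.000697, so r = 0.036258 = 3.626%.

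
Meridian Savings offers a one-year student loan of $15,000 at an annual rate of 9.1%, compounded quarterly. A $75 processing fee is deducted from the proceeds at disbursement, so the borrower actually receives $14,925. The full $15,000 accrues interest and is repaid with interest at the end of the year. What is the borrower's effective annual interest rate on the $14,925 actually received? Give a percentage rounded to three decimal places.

Amount owed after one year: 15,000 × (1 + 0.091/4)^4 = 15,000 × 1.094153 = $16,412.29.
Effective rate on net proceeds: 16,412.29 / 14,925 − 1 = 0.099651 = 9.965%.

9.965%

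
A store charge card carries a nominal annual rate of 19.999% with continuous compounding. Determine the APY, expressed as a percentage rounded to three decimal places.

With continuous compounding, EAR = e^0.19999 − 1.
e^0.19999 = 1.221391, so EAR = 0.221391 = 22.139%.

22.139%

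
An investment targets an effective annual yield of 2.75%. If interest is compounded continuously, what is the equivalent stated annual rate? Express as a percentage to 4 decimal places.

2.7129%

Continuous: nominal r satisfies e^r − 1 = 0.0275.
r = ln(1 + 0.0275) = ln(1.0275) = 0.027129 = 2.7129%.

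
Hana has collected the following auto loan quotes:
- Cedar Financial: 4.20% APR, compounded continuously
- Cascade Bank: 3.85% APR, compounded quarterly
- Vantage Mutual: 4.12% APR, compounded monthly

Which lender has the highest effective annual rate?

Cedar Financial

Cedar Financial: e^0.0420 − 1 = 4.289%
Cascade Bank: (1 + 0.0385/4)^4 − 1 = 3.906%
Vantage Mutual: (1 + 0.0412/12)^12 − 1 = 4.199%
The highest effective annual rate is Cedar Financial at 4.289%.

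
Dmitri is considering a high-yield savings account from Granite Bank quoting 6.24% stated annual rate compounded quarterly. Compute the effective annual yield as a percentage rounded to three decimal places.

EAR = (1 + 0.0624/4)^4 − 1.
= (1 + 0.015600)^4 − 1 = 1.063875 − 1 = 6.388%.

6.388%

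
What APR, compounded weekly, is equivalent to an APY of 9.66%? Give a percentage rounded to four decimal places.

(1 + r/52)^52 − 1 = 0.0966, so 1 + r/52 = 1.0966^(1/52).
r/52 = 0.001775, so r = 0.092296 = 9.2296%.

9.2296%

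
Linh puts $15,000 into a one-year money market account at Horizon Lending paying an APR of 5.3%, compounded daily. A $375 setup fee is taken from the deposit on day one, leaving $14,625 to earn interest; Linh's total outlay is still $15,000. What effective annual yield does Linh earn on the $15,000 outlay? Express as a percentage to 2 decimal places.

2.81%

Value after one year: 14,625 × (1 + 0.053/365)^365 = 14,625 × 1.054426 = $15,420.97.
Effective yield on the $15,000 outlay: 15,420.97 / 15,000 − 1 = 0.028065 = 2.81%.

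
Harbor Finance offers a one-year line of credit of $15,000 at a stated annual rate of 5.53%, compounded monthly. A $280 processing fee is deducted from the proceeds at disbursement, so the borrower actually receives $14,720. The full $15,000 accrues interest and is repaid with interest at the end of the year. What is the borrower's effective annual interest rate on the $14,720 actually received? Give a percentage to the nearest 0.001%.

7.682%

Amount owed after one year: 15,000 × (1 + 0.0553/12)^12 = 15,000 × 1.056723 = $15,850.85.
Effective rate on net proceeds: 15,850.85 / 14,720 − 1 = 0.076824 = 7.682%.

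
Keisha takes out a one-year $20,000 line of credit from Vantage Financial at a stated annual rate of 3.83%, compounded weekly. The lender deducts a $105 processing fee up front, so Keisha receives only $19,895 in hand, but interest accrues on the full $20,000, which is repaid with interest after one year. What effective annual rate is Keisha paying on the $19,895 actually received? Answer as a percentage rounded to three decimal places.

Amount owed after one year: 20,000 × (1 + 0.0383/52)^52 = 20,000 × 1.039028 = $20,780.57.
Effective rate on net proceeds: 20,780.57 / 19,895 − 1 = 0.044512 = 4.451%.

4.451%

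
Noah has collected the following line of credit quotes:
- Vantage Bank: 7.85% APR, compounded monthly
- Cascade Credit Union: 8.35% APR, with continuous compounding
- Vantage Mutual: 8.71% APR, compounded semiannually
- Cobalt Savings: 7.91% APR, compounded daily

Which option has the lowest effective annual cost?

Vantage Bank: (1 + 0.0785/12)^12 − 1 = 8.139%
Cascade Credit Union: e^0.0835 − 1 = 8.709%
Vantage Mutual: (1 + 0.0871/2)^2 − 1 = 8.900%
Cobalt Savings: (1 + 0.0791/365)^365 − 1 = 8.230%
The lowest effective annual rate is Vantage Bank at 8.139%.

Vantage Bank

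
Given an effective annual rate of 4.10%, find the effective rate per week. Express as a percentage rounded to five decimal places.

0.07730%

The per-week rate i satisfies (1 + i)^52 = 1 + 0.0410.
i = 1.0410^(1/52) − 1 = 0.0007730 = 0.07730%.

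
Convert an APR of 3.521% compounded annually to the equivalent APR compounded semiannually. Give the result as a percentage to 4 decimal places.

Compounded annually, EAR = nominal = 0.035210.
Solve (1 + r/2)^2 = 1.035210: r/2 = 1.035210^(1/2) − 1 = 0.017453, so r = 0.034905 = 3.4905%.

3.4905%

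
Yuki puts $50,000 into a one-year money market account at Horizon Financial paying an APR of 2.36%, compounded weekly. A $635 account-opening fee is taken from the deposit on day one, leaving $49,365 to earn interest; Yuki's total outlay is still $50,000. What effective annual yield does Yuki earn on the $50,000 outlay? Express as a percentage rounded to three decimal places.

1.087%

Value after one year: 49,365 × (1 + 0.0236/52)^52 = 49,365 × 1.023875 = $50,543.60.
Effective yield on the $50,000 outlay: 50,543.60 / 50,000 − 1 = 0.010872 = 1.087%.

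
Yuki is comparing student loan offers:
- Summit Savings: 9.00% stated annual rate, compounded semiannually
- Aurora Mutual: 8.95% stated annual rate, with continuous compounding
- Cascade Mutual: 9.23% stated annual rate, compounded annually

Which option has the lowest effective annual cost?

Summit Savings: (1 + 0.0900/2)^2 − 1 = 9.202%
Aurora Mutual: e^0.0895 − 1 = 9.363%
Cascade Mutual: compounded annually, EAR = 9.230%
The lowest effective annual rate is Summit Savings at 9.202%.

Summit Savings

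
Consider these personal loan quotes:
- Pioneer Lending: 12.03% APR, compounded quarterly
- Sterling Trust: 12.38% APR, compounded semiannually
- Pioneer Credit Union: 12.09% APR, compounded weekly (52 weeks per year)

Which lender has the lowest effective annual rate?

Pioneer Lending: (1 + 0.1203/4)^4 − 1 = 12.584%
Sterling Trust: (1 + 0.1238/2)^2 − 1 = 12.763%
Pioneer Credit Union: (1 + 0.1209/52)^52 − 1 = 12.835%
The lowest effective annual rate is Pioneer Lending at 12.584%.

Pioneer Lending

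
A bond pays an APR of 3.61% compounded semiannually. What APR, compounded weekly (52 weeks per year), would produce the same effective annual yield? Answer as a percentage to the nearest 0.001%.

EAR = (1 + 0.0361/2)^2 − 1 = 0.036426.
Solve (1 + r/52)^52 = 1.036426: r/52 = 1.036426^(1/52) − 1 = 0.000688, so r = 0.035790 = 3.579%.

3.579%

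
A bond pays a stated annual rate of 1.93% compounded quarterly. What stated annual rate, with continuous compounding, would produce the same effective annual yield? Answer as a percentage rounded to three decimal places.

1.925%

EAR = (1 + 0.0193/4)^4 − 1 = 0.019440.
Equivalent continuous rate: r = ln(1 + 0.019440) = 0.019254 = 1.925%.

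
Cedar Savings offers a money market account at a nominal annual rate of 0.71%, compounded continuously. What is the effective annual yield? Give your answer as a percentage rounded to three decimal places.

With continuous compounding, EAR = e^0.0071 − 1.
e^0.0071 = 1.007125, so EAR = 0.007125 = 0.713%.

0.713%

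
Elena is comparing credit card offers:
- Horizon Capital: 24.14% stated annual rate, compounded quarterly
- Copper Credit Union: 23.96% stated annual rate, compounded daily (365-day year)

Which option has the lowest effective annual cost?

Horizon Capital

Horizon Capital: (1 + 0.2414/4)^4 − 1 = 26.415%
Copper Credit Union: (1 + 0.2396/365)^365 − 1 = 27.064%
The lowest effective annual rate is Horizon Capital at 26.415%.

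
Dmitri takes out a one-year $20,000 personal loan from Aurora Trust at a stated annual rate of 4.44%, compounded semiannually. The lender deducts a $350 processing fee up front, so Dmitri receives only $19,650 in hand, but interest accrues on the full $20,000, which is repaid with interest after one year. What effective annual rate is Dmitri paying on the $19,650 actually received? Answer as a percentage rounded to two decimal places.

Amount owed after one year: 20,000 × (1 + 0.0444/2)^2 = 20,000 × 1.044893 = $20,897.86.
Effective rate on net proceeds: 20,897.86 / 19,650 − 1 = 0.063504 = 6.35%.

6.35%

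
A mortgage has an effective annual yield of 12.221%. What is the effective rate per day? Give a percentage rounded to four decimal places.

0.0316%

The per-day rate i satisfies (1 + i)^365 = 1 + 0.12221.
i = 1.12221^(1/365) − 1 = 0.0003159 = 0.0316%.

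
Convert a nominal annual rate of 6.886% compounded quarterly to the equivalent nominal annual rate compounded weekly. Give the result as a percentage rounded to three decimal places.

EAR = (1 + 0.06886/4)^4 − 1 = 0.070659.
Solve (1 + r/52)^52 = 1.070659: r/52 = 1.070659^(1/52) − 1 = 0.001314, so r = 0.068319 = 6.832%.

6.832%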